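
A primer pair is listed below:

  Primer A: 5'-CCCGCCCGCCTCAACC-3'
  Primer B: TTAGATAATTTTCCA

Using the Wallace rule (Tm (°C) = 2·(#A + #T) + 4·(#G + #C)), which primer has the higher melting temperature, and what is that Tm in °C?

Primer A, 58°C

Primer A: A+T=3, G+C=13 → Tm = 2(3)+4(13) = 58°C
Primer B: A+T=12, G+C=3 → Tm = 2(12)+4(3) = 36°C
58°C vs 36°C → primer A is higher.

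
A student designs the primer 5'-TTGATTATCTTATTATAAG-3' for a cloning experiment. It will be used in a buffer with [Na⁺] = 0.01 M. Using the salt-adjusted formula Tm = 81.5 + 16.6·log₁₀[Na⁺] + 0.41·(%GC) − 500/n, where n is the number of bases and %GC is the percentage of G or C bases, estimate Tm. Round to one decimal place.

Length n = 19. Scanning the sequence gives C=1, G=2, T=10, A=6.
G+C = 3, so %GC = 3/19 × 100 = 15.789%
Salt term: 16.6 × (-2) = -33.2
GC term: 0.41 × 15.789 = 6.473; length term: −500/19 = −26.316
Tm = 81.5 + (-33.2) + 6.473 − 26.316 = 28.457 → 28.5°C

28.5°C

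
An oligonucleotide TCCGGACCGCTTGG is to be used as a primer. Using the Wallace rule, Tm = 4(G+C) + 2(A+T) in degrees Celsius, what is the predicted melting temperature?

T=3, C=5, A=1, G=5
So N_AT = 4 and N_GC = 10.
Tm = 2(4) + 4(10) = 8 + 40 = 48°C

48°C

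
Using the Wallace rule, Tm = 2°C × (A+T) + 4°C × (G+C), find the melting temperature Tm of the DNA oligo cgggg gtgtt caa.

T=3, C=2, A=2, G=6
A+T = 5, G+C = 8
Tm = 2×5 + 4×8 = 42°C

42°C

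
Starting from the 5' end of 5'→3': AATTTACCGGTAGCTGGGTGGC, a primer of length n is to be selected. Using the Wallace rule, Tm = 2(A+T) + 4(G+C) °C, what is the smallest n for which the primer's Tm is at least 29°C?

n = 11

First 10 bases: AATTTACCGG → Tm = 28°C (< 29°C)
First 11 bases: AATTTACCGGT → Tm = 30°C (≥ 29°C)
Each additional base adds 2°C (A/T) or 4°C (G/C), so Tm is non-decreasing in n; n = 11 is the first length to reach 29°C.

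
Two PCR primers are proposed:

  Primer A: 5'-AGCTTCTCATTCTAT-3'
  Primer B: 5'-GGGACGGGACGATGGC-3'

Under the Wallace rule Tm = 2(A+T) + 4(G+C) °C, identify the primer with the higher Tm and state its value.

Primer B, 56°C

Primer A: A+T=10, G+C=5 → Tm = 2(10)+4(5) = 40°C
Primer B: A+T=4, G+C=12 → Tm = 2(4)+4(12) = 56°C
40°C vs 56°C → primer B is higher.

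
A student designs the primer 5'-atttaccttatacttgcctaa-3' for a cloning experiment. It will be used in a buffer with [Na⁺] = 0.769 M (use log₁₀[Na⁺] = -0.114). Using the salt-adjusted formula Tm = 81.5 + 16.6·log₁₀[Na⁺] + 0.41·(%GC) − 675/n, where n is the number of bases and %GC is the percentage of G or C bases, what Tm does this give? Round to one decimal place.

Length n = 21. Base counts: A=6, C=5, G=1, T=9
G+C = 6, so %GC = 6/21 × 100 = 28.571%
Salt term: 16.6 × (-0.114) = -1.892
GC term: 0.41 × 28.571 = 11.714; length term: −675/21 = −32.143
Tm = 81.5 + (-1.892) + 11.714 − 32.143 = 59.179 → 59.2°C

59.2°C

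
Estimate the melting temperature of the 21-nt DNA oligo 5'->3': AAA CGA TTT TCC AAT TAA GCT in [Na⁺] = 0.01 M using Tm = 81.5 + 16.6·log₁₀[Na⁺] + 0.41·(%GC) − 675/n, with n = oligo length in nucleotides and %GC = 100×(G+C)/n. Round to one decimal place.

Length n = 21. Base counts: T=7, C=4, A=8, G=2
G+C = 6, so %GC = 6/21 × 100 = 28.571%
Salt term: 16.6 × (-2) = -33.2
GC term: 0.41 × 28.571 = 11.714; length term: −675/21 = −32.143
Tm = 81.5 + (-33.2) + 11.714 − 32.143 = 27.871 → 27.9°C

27.9°C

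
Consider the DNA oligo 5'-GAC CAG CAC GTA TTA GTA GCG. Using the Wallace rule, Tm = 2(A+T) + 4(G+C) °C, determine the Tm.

Base counts: T=4, G=6, C=5, A=6
A+T = 10, G+C = 11
Tm = 4·11 + 2·10 = 44 + 20 = 64°C

64°C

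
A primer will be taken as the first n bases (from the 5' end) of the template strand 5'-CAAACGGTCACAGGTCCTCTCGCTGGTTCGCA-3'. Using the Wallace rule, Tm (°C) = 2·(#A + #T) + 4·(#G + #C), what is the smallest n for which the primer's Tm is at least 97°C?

n = 31

First 30 bases: CAAACGGTCACAGGTCCTCTCGCTGGTTCG → Tm = 96°C (< 97°C)
First 31 bases: CAAACGGTCACAGGTCCTCTCGCTGGTTCGC → Tm = 100°C (≥ 97°C)
Each additional base adds 2°C (A/T) or 4°C (G/C), so Tm is non-decreasing in n; n = 31 is the first length to reach 97°C.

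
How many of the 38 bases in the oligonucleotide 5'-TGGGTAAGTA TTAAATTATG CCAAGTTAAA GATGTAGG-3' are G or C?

Counting bases: G=10, C=2, A=14, T=12
G+C = 10 + 2 = 12

12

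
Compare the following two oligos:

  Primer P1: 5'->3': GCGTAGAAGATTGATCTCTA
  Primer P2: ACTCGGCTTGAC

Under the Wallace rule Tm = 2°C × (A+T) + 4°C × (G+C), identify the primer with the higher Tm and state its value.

Primer P1, 56°C

Primer P1: A+T=12, G+C=8 → Tm = 2(12)+4(8) = 56°C
Primer P2: A+T=5, G+C=7 → Tm = 2(5)+4(7) = 38°C
56°C vs 38°C → primer P1 is higher.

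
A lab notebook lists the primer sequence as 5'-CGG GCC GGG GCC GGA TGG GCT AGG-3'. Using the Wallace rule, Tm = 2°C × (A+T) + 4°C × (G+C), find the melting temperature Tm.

88°C

T=2, G=14, A=2, C=6
A+T = 4, G+C = 20
Tm = 4·20 + 2·4 = 80 + 8 = 88°C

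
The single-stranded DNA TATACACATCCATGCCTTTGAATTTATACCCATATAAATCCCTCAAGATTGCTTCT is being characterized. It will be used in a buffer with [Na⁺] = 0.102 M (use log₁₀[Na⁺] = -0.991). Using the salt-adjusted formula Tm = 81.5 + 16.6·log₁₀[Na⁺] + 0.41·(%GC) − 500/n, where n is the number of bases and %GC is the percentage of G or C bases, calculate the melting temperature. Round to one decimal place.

70.0°C

Length n = 56. Counting bases: G=4, C=15, A=17, T=20
G+C = 19, so %GC = 19/56 × 100 = 33.929%
Salt term: 16.6 × (-0.991) = -16.451
GC term: 0.41 × 33.929 = 13.911; length term: −500/56 = −8.929
Tm = 81.5 + (-16.451) + 13.911 − 8.929 = 70.031 → 70.0°C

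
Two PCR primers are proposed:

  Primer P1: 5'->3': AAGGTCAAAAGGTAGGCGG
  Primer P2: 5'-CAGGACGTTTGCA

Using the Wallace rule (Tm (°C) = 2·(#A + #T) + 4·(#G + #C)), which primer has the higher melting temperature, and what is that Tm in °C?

Primer P1: A+T=9, G+C=10 → Tm = 2(9)+4(10) = 58°C
Primer P2: A+T=6, G+C=7 → Tm = 2(6)+4(7) = 40°C
58°C vs 40°C → primer P1 is higher.

Primer P1, 58°C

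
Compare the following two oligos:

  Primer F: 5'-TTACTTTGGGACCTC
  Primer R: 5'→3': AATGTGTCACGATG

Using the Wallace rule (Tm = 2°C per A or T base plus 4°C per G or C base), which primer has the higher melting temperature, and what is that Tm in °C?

Primer F, 44°C

Primer F: A+T=8, G+C=7 → Tm = 2(8)+4(7) = 44°C
Primer R: A+T=8, G+C=6 → Tm = 2(8)+4(6) = 40°C
44°C vs 40°C → primer F is higher.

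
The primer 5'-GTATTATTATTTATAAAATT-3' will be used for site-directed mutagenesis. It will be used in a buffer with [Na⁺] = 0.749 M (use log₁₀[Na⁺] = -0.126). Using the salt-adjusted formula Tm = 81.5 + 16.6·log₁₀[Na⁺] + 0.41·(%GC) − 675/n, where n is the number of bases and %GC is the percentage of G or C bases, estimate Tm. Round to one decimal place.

Length n = 20. Counting bases: T=11, C=0, G=1, A=8
G+C = 1, so %GC = 1/20 × 100 = 5%
Salt term: 16.6 × (-0.126) = -2.092
GC term: 0.41 × 5 = 2.05; length term: −675/20 = −33.75
Tm = 81.5 + (-2.092) + 2.05 − 33.75 = 47.708 → 47.7°C

47.7°C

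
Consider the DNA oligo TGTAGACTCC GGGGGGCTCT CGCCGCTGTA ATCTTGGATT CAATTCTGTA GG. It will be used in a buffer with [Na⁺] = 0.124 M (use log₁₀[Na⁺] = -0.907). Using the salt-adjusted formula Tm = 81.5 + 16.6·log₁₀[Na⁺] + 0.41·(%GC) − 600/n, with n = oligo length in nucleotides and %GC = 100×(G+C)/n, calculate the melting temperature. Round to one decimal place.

77.0°C

Length n = 52. Base counts: C=12, G=16, T=16, A=8
G+C = 28, so %GC = 28/52 × 100 = 53.846%
Salt term: 16.6 × (-0.907) = -15.056
GC term: 0.41 × 53.846 = 22.077; length term: −600/52 = −11.538
Tm = 81.5 + (-15.056) + 22.077 − 11.538 = 76.983 → 77.0°C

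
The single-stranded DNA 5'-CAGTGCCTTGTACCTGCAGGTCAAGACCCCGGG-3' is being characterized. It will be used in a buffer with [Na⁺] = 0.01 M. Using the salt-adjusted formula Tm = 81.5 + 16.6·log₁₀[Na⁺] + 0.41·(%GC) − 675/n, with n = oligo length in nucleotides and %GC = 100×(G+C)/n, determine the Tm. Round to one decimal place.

53.9°C

Length n = 33. Scanning the sequence gives T=6, A=6, C=11, G=10.
G+C = 21, so %GC = 21/33 × 100 = 63.636%
Salt term: 16.6 × (-2) = -33.2
GC term: 0.41 × 63.636 = 26.091; length term: −675/33 = −20.455
Tm = 81.5 + (-33.2) + 26.091 − 20.455 = 53.936 → 53.9°C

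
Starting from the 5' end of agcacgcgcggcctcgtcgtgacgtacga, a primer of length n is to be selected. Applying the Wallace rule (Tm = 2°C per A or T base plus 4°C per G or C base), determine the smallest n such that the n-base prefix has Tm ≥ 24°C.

First 6 bases: AGCACG → Tm = 20°C (< 24°C)
First 7 bases: AGCACGC → Tm = 24°C (≥ 24°C)
Since every base adds ≥2°C, Tm only increases with n, so the threshold is first crossed at n = 7.

n = 7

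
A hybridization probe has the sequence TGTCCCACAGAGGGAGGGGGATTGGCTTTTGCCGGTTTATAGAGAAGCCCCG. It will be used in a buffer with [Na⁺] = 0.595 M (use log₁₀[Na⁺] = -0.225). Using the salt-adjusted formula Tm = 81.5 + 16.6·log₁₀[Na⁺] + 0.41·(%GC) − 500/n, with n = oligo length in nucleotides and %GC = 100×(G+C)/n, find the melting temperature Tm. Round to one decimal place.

91.8°C

Length n = 52. Scanning the sequence gives G=19, A=10, C=11, T=12.
G+C = 30, so %GC = 30/52 × 100 = 57.692%
Salt term: 16.6 × (-0.225) = -3.735
GC term: 0.41 × 57.692 = 23.654; length term: −500/52 = −9.615
Tm = 81.5 + (-3.735) + 23.654 − 9.615 = 91.804 → 91.8°C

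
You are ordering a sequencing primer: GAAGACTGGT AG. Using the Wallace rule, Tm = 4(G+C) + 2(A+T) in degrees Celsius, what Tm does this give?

T=2, G=5, A=4, C=1
So N_AT = 6 and N_GC = 6.
Tm = 2×6 + 4×6 = 36°C

36°C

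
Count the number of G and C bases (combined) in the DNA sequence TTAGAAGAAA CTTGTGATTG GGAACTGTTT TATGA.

Base counts: C=2, A=11, G=9, T=13
Total G or C: 9 + 2 = 11

11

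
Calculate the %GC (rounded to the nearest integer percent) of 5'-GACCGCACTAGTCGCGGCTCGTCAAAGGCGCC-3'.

Scanning the sequence gives A=6, C=12, T=4, G=10.
G+C = 10 + 12 = 22 out of 32 bases
%GC = 22/32 × 100 = 68.75% ≈ 69%

69%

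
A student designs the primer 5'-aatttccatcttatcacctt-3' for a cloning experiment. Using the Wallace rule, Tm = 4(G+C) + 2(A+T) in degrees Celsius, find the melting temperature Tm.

Counting bases: G=0, C=6, T=9, A=5
AT pairs contribute 14, GC pairs contribute 6.
Tm = 2(14) + 4(6) = 28 + 24 = 52°C

52°C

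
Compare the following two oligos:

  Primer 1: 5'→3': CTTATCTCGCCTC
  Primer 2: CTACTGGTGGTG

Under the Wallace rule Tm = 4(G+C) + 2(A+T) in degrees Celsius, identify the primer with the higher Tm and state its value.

Primer 1, 40°C

Primer 1: A+T=6, G+C=7 → Tm = 2(6)+4(7) = 40°C
Primer 2: A+T=5, G+C=7 → Tm = 2(5)+4(7) = 38°C
40°C vs 38°C → primer 1 is higher.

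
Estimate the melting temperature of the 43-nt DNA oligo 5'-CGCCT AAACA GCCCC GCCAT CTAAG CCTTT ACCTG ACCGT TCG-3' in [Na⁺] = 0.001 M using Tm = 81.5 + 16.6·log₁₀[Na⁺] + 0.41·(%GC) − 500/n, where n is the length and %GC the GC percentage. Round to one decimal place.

Length n = 43. Counting bases: C=18, A=9, G=7, T=9
G+C = 25, so %GC = 25/43 × 100 = 58.14%
Salt term: 16.6 × (-3) = -49.8
GC term: 0.41 × 58.14 = 23.837; length term: −500/43 = −11.628
Tm = 81.5 + (-49.8) + 23.837 − 11.628 = 43.909 → 43.9°C

43.9°C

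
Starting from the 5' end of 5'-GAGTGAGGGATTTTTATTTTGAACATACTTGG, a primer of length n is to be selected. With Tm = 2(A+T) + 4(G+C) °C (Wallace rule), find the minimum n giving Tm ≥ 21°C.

First 6 bases: GAGTGA → Tm = 18°C (< 21°C)
First 7 bases: GAGTGAG → Tm = 22°C (≥ 21°C)
Each additional base adds 2°C (A/T) or 4°C (G/C), so Tm is non-decreasing in n; n = 7 is the first length to reach 21°C.

n = 7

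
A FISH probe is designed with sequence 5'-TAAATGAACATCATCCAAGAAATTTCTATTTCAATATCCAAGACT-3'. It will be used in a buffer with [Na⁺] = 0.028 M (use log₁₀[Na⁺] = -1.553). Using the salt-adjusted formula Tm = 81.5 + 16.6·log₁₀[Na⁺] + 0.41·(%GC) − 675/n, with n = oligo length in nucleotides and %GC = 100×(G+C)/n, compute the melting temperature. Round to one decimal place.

Length n = 45. Base counts: T=14, A=19, G=3, C=9
G+C = 12, so %GC = 12/45 × 100 = 26.667%
Salt term: 16.6 × (-1.553) = -25.78
GC term: 0.41 × 26.667 = 10.933; length term: −675/45 = −15
Tm = 81.5 + (-25.78) + 10.933 − 15 = 51.653 → 51.7°C

51.7°C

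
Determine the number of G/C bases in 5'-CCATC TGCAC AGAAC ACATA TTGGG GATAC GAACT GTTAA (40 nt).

Scanning the sequence gives G=8, C=9, A=14, T=9.
G+C = 8 + 9 = 17

17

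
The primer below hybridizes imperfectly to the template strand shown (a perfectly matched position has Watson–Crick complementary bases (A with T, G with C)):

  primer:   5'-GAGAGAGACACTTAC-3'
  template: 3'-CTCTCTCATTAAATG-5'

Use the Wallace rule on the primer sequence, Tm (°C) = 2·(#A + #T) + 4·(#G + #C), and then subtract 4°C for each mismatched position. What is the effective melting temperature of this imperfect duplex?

Primer base counts: A=6, T=2, G=4, C=3 → A+T=8, G+C=7
Perfect-match Tm = 2(8) + 4(7) = 16 + 28 = 44°C
Mismatches (positions where the bases are not complementary): 3 (at positions 8, 9, 11)
Effective Tm = 44 − 3×4 = 44 − 12 = 32°C

32°C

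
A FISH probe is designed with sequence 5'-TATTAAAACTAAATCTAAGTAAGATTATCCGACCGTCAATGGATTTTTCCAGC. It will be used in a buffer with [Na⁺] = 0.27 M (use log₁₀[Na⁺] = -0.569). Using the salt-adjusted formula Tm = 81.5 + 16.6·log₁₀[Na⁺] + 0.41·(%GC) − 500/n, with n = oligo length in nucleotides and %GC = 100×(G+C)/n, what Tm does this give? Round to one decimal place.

Length n = 53. Counting bases: T=17, G=7, A=19, C=10
G+C = 17, so %GC = 17/53 × 100 = 32.075%
Salt term: 16.6 × (-0.569) = -9.445
GC term: 0.41 × 32.075 = 13.151; length term: −500/53 = −9.434
Tm = 81.5 + (-9.445) + 13.151 − 9.434 = 75.772 → 75.8°C

75.8°C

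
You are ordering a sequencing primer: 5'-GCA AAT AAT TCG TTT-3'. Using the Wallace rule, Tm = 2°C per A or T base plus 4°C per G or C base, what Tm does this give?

38°C

G=2, T=6, A=5, C=2
So N_AT = 11 and N_GC = 4.
Tm = 2(11) + 4(4) = 22 + 16 = 38°C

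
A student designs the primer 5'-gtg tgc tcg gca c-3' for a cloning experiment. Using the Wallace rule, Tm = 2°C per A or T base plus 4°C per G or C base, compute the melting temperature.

44°C

Scanning the sequence gives T=3, A=1, C=4, G=5.
So N_AT = 4 and N_GC = 9.
Tm = 2(4) + 4(9) = 8 + 36 = 44°C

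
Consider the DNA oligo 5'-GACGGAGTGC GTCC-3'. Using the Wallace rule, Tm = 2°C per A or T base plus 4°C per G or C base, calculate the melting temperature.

48°C

T=2, A=2, G=6, C=4
So N_AT = 4 and N_GC = 10.
Tm = 2×4 + 4×10 = 48°C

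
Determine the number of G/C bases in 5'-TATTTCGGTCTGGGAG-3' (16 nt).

T=6, C=2, A=2, G=6
Total G or C: 6 + 2 = 8

8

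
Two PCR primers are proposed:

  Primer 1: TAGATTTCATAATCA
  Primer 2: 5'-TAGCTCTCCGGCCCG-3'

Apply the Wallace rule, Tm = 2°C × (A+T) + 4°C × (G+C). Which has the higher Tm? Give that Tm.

Primer 1: A+T=12, G+C=3 → Tm = 2(12)+4(3) = 36°C
Primer 2: A+T=4, G+C=11 → Tm = 2(4)+4(11) = 52°C
36°C vs 52°C → primer 2 is higher.

Primer 2, 52°C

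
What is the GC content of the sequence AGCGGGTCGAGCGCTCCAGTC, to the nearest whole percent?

71%

Scanning the sequence gives A=3, C=7, T=3, G=8.
G+C = 8 + 7 = 15 out of 21 bases
%GC = 15/21 × 100 = 71.43% ≈ 71%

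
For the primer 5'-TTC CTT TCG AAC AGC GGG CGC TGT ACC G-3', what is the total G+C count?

17

T=7, G=8, C=9, A=4
Total G or C: 8 + 9 = 17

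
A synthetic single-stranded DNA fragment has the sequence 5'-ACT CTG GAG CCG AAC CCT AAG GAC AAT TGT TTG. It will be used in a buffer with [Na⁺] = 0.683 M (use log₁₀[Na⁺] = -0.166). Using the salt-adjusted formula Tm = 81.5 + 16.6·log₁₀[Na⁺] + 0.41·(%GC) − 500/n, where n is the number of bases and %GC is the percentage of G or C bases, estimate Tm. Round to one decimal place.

83.5°C

Length n = 33. Scanning the sequence gives G=8, T=8, A=9, C=8.
G+C = 16, so %GC = 16/33 × 100 = 48.485%
Salt term: 16.6 × (-0.166) = -2.756
GC term: 0.41 × 48.485 = 19.879; length term: −500/33 = −15.152
Tm = 81.5 + (-2.756) + 19.879 − 15.152 = 83.471 → 83.5°C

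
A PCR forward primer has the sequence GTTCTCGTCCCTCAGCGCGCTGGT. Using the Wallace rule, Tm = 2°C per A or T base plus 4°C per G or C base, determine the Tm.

Scanning the sequence gives A=1, G=7, T=7, C=9.
AT pairs contribute 8, GC pairs contribute 16.
Tm = 2×8 + 4×16 = 80°C

80°C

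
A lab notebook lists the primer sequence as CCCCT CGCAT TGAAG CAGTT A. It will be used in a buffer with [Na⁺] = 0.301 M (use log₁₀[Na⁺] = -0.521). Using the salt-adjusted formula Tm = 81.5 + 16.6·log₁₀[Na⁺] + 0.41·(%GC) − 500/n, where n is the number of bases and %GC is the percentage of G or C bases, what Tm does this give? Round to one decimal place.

Length n = 21. Base counts: T=5, A=5, G=4, C=7
G+C = 11, so %GC = 11/21 × 100 = 52.381%
Salt term: 16.6 × (-0.521) = -8.649
GC term: 0.41 × 52.381 = 21.476; length term: −500/21 = −23.81
Tm = 81.5 + (-8.649) + 21.476 − 23.81 = 70.517 → 70.5°C

70.5°C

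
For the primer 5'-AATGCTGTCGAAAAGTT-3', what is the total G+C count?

6

Base counts: C=2, A=6, G=4, T=5
Total G or C: 4 + 2 = 6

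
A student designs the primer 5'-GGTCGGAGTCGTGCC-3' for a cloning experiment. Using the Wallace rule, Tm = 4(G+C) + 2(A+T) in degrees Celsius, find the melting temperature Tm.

52°C

Counting bases: T=3, G=7, A=1, C=4
So N_AT = 4 and N_GC = 11.
Tm = 4·11 + 2·4 = 44 + 8 = 52°C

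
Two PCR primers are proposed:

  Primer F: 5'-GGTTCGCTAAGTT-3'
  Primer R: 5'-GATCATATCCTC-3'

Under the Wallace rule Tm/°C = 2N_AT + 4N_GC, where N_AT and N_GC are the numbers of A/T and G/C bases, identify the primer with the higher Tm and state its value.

Primer F: A+T=7, G+C=6 → Tm = 2(7)+4(6) = 38°C
Primer R: A+T=7, G+C=5 → Tm = 2(7)+4(5) = 34°C
38°C vs 34°C → primer F is higher.

Primer F, 38°C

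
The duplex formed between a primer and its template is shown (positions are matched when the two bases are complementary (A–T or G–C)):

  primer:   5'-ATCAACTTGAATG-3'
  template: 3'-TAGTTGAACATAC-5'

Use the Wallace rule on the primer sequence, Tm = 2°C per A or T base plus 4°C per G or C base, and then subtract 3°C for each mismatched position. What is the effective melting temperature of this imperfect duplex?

31°C

Primer base counts: A=5, T=4, G=2, C=2 → A+T=9, G+C=4
Perfect-match Tm = 2(9) + 4(4) = 18 + 16 = 34°C
Mismatches (positions where the bases are not complementary): 1 (at position 10)
Effective Tm = 34 − 1×3 = 34 − 3 = 31°C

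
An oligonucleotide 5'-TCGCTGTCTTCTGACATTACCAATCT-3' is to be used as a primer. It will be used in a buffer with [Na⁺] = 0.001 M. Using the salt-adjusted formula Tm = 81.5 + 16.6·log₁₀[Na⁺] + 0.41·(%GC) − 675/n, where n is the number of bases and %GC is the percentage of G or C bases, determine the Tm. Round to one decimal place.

23.1°C

Length n = 26. G=3, A=5, C=8, T=10
G+C = 11, so %GC = 11/26 × 100 = 42.308%
Salt term: 16.6 × (-3) = -49.8
GC term: 0.41 × 42.308 = 17.346; length term: −675/26 = −25.962
Tm = 81.5 + (-49.8) + 17.346 − 25.962 = 23.084 → 23.1°C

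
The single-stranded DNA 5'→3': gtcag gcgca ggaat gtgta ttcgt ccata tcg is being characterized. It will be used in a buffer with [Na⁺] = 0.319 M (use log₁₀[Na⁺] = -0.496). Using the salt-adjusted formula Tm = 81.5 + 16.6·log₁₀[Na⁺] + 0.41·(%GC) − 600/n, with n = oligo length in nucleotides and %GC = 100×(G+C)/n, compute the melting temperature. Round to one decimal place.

76.2°C

Length n = 33. C=7, T=9, A=7, G=10
G+C = 17, so %GC = 17/33 × 100 = 51.515%
Salt term: 16.6 × (-0.496) = -8.234
GC term: 0.41 × 51.515 = 21.121; length term: −600/33 = −18.182
Tm = 81.5 + (-8.234) + 21.121 − 18.182 = 76.205 → 76.2°C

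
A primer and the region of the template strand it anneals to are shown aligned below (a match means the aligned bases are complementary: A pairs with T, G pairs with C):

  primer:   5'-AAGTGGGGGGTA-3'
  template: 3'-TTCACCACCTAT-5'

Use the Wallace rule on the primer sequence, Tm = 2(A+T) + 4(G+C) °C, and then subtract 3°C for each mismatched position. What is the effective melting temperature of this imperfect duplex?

Primer base counts: A=3, T=2, G=7, C=0 → A+T=5, G+C=7
Perfect-match Tm = 2(5) + 4(7) = 10 + 28 = 38°C
Mismatches (positions where the bases are not complementary): 2 (at positions 7, 10)
Effective Tm = 38 − 2×3 = 38 − 6 = 32°C

32°C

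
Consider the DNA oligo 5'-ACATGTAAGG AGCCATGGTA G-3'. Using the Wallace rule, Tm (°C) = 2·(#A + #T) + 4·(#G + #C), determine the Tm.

Counting bases: G=7, T=4, A=7, C=3
A+T = 11, G+C = 10
Tm = 2(11) + 4(10) = 22 + 40 = 62°C

62°C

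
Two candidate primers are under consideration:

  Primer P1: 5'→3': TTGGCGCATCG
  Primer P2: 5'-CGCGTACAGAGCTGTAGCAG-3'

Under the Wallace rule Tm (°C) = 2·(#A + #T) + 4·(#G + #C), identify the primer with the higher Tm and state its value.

Primer P2, 64°C

Primer P1: A+T=4, G+C=7 → Tm = 2(4)+4(7) = 36°C
Primer P2: A+T=8, G+C=12 → Tm = 2(8)+4(12) = 64°C
36°C vs 64°C → primer P2 is higher.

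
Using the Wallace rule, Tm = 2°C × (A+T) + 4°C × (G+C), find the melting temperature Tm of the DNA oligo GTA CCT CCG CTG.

Base counts: G=3, A=1, T=3, C=5
So N_AT = 4 and N_GC = 8.
Tm = 2(4) + 4(8) = 8 + 32 = 40°C

40°C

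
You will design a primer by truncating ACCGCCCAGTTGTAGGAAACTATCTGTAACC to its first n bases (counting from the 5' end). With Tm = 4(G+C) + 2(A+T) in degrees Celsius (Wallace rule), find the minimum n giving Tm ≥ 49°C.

n = 16

First 15 bases: ACCGCCCAGTTGTAG → Tm = 48°C (< 49°C)
First 16 bases: ACCGCCCAGTTGTAGG → Tm = 52°C (≥ 49°C)
Each additional base adds 2°C (A/T) or 4°C (G/C), so Tm is non-decreasing in n; n = 16 is the first length to reach 49°C.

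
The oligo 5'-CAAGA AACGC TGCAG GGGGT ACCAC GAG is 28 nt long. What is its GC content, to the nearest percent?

Base counts: A=9, T=2, C=7, G=10
G+C = 10 + 7 = 17 out of 28 bases
%GC = 17/28 × 100 = 60.71% ≈ 61%

61%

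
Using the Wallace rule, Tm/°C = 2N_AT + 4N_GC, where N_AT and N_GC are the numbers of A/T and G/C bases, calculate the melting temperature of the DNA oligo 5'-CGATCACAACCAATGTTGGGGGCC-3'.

76°C

Counting bases: C=7, T=4, G=7, A=6
AT pairs contribute 10, GC pairs contribute 14.
Tm = 4·14 + 2·10 = 56 + 20 = 76°C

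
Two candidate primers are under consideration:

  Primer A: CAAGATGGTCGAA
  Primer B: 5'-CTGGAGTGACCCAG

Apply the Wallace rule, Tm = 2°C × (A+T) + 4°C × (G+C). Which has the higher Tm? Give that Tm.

Primer A: A+T=7, G+C=6 → Tm = 2(7)+4(6) = 38°C
Primer B: A+T=5, G+C=9 → Tm = 2(5)+4(9) = 46°C
38°C vs 46°C → primer B is higher.

Primer B, 46°C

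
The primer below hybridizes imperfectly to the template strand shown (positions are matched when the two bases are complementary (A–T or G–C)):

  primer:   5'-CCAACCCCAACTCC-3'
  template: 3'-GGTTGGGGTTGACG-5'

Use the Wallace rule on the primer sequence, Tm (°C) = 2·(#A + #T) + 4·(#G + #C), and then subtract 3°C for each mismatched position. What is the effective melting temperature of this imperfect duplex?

Primer base counts: A=4, T=1, G=0, C=9 → A+T=5, G+C=9
Perfect-match Tm = 2(5) + 4(9) = 10 + 36 = 46°C
Mismatches (positions where the bases are not complementary): 1 (at position 13)
Effective Tm = 46 − 1×3 = 46 − 3 = 43°C

43°C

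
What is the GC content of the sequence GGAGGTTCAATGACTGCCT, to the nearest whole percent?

Base counts: T=5, A=4, C=4, G=6
G+C = 6 + 4 = 10 out of 19 bases
%GC = 10/19 × 100 = 52.63% ≈ 53%

53%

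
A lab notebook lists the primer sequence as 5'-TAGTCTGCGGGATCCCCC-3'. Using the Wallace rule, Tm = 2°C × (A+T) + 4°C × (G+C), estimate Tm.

Base counts: A=2, T=4, C=7, G=5
AT pairs contribute 6, GC pairs contribute 12.
Tm = 4·12 + 2·6 = 48 + 12 = 60°C

60°C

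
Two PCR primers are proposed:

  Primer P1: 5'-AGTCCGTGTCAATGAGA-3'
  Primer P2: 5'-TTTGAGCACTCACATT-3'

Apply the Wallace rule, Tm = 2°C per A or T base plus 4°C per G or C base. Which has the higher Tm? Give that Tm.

Primer P1: A+T=9, G+C=8 → Tm = 2(9)+4(8) = 50°C
Primer P2: A+T=10, G+C=6 → Tm = 2(10)+4(6) = 44°C
50°C vs 44°C → primer P1 is higher.

Primer P1, 50°C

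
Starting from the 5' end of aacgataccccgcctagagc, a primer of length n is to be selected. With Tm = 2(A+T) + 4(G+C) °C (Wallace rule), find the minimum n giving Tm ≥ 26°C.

n = 9

First 8 bases: AACGATAC → Tm = 22°C (< 26°C)
First 9 bases: AACGATACC → Tm = 26°C (≥ 26°C)
Since every base adds ≥2°C, Tm only increases with n, so the threshold is first crossed at n = 9.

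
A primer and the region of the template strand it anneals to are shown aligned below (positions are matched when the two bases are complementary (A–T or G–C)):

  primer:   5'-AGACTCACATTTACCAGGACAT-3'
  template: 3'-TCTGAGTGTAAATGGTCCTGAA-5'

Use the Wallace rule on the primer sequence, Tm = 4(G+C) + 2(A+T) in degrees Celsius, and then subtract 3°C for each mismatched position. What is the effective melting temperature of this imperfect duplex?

59°C

Primer base counts: A=8, T=5, G=3, C=6 → A+T=13, G+C=9
Perfect-match Tm = 2(13) + 4(9) = 26 + 36 = 62°C
Mismatches (positions where the bases are not complementary): 1 (at position 21)
Effective Tm = 62 − 1×3 = 62 − 3 = 59°C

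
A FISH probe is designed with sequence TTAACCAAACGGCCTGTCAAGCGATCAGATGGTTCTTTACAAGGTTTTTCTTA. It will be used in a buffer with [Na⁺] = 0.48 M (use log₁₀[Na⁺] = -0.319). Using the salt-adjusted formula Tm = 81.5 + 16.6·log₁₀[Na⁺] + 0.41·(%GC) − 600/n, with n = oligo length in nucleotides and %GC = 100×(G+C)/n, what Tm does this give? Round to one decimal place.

81.1°C

Length n = 53. G=10, A=14, T=18, C=11
G+C = 21, so %GC = 21/53 × 100 = 39.623%
Salt term: 16.6 × (-0.319) = -5.295
GC term: 0.41 × 39.623 = 16.245; length term: −600/53 = −11.321
Tm = 81.5 + (-5.295) + 16.245 − 11.321 = 81.129 → 81.1°C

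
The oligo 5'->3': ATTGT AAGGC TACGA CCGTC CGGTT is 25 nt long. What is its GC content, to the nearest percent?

Scanning the sequence gives T=7, C=6, G=7, A=5.
G+C = 7 + 6 = 13 out of 25 bases
%GC = 13/25 × 100 = 52% ≈ 52%

52%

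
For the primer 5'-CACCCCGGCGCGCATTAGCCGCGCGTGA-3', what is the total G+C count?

Scanning the sequence gives A=4, G=9, C=12, T=3.
Total G or C: 9 + 12 = 21

21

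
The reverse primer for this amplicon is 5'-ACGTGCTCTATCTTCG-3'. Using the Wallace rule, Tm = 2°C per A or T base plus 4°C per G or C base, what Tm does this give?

48°C

Counting bases: T=6, G=3, C=5, A=2
So N_AT = 8 and N_GC = 8.
Tm = 2×8 + 4×8 = 48°C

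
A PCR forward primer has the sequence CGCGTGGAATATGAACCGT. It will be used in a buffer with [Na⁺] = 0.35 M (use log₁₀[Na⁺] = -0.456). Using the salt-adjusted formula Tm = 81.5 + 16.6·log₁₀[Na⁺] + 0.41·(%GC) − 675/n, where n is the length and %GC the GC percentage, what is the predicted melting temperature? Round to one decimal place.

Length n = 19. Scanning the sequence gives C=4, T=4, G=6, A=5.
G+C = 10, so %GC = 10/19 × 100 = 52.632%
Salt term: 16.6 × (-0.456) = -7.57
GC term: 0.41 × 52.632 = 21.579; length term: −675/19 = −35.526
Tm = 81.5 + (-7.57) + 21.579 − 35.526 = 59.983 → 60.0°C

60.0°C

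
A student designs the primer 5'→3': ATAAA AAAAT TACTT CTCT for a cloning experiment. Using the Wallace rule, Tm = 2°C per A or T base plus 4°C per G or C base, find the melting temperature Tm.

44°C

Base counts: G=0, C=3, A=9, T=7
AT pairs contribute 16, GC pairs contribute 3.
Tm = 4·3 + 2·16 = 12 + 32 = 44°C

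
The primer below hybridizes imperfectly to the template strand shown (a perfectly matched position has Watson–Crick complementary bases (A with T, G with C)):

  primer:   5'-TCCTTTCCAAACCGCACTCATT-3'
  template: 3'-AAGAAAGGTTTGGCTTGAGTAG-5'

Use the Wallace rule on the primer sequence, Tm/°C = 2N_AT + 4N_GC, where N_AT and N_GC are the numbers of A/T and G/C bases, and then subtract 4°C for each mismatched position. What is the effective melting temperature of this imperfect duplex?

52°C

Primer base counts: A=5, T=7, G=1, C=9 → A+T=12, G+C=10
Perfect-match Tm = 2(12) + 4(10) = 24 + 40 = 64°C
Mismatches (positions where the bases are not complementary): 3 (at positions 2, 15, 22)
Effective Tm = 64 − 3×4 = 64 − 12 = 52°C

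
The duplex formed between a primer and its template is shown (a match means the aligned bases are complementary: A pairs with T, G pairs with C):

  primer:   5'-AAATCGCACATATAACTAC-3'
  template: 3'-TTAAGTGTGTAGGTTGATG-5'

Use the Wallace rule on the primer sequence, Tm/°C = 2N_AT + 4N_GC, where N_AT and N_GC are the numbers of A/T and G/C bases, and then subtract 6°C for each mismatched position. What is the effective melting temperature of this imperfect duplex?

Primer base counts: A=9, T=4, G=1, C=5 → A+T=13, G+C=6
Perfect-match Tm = 2(13) + 4(6) = 26 + 24 = 50°C
Mismatches (positions where the bases are not complementary): 4 (at positions 3, 6, 12, 13)
Effective Tm = 50 − 4×6 = 50 − 24 = 26°C

26°C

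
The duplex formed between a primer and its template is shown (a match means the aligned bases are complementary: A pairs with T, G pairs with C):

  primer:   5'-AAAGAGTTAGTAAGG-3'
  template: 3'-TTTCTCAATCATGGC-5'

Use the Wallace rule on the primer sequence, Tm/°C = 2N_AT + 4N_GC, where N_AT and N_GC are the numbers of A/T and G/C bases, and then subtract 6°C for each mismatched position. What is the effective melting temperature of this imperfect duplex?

28°C

Primer base counts: A=7, T=3, G=5, C=0 → A+T=10, G+C=5
Perfect-match Tm = 2(10) + 4(5) = 20 + 20 = 40°C
Mismatches (positions where the bases are not complementary): 2 (at positions 13, 14)
Effective Tm = 40 − 2×6 = 40 − 12 = 28°C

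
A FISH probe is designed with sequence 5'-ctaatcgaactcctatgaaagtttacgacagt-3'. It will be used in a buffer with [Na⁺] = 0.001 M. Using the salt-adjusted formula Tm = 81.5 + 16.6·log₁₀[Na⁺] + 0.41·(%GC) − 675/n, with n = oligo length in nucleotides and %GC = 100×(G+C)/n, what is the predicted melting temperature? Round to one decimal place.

Length n = 32. Scanning the sequence gives A=11, T=9, G=5, C=7.
G+C = 12, so %GC = 12/32 × 100 = 37.5%
Salt term: 16.6 × (-3) = -49.8
GC term: 0.41 × 37.5 = 15.375; length term: −675/32 = −21.094
Tm = 81.5 + (-49.8) + 15.375 − 21.094 = 25.981 → 26.0°C

26.0°C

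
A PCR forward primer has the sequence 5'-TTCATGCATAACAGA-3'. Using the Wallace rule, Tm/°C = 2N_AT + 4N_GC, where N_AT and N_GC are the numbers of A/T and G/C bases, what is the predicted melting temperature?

T=4, G=2, C=3, A=6
So N_AT = 10 and N_GC = 5.
Tm = 4·5 + 2·10 = 20 + 20 = 40°C

40°C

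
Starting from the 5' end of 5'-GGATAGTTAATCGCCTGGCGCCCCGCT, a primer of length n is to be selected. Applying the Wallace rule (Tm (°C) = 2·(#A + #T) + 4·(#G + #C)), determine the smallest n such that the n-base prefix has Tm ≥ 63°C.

First 20 bases: GGATAGTTAATCGCCTGGCG → Tm = 62°C (< 63°C)
First 21 bases: GGATAGTTAATCGCCTGGCGC → Tm = 66°C (≥ 63°C)
Since every base adds ≥2°C, Tm only increases with n, so the threshold is first crossed at n = 21.

n = 21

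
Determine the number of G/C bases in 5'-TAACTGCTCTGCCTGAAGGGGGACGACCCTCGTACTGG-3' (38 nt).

23

G=12, T=8, A=7, C=11
Total G or C: 12 + 11 = 23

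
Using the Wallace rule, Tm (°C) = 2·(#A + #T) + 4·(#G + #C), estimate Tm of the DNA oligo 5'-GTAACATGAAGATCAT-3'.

42°C

G=3, C=2, T=4, A=7
A+T = 11, G+C = 5
Tm = 4·5 + 2·11 = 20 + 22 = 42°C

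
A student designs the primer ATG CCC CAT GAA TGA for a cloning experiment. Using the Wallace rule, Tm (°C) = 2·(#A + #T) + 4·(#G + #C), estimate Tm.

Counting bases: C=4, T=3, G=3, A=5
So N_AT = 8 and N_GC = 7.
Tm = 2(8) + 4(7) = 16 + 28 = 44°C

44°C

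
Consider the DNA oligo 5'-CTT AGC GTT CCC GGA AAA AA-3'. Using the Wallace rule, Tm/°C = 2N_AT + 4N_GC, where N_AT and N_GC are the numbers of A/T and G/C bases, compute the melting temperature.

58°C

Counting bases: T=4, C=5, A=7, G=4
So N_AT = 11 and N_GC = 9.
Tm = 2(11) + 4(9) = 22 + 36 = 58°C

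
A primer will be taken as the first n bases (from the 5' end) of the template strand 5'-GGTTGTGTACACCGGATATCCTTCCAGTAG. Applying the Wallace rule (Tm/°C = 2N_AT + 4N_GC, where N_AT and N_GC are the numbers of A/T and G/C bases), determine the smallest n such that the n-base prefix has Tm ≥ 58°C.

n = 20

First 19 bases: GGTTGTGTACACCGGATAT → Tm = 56°C (< 58°C)
First 20 bases: GGTTGTGTACACCGGATATC → Tm = 60°C (≥ 58°C)
Each additional base adds 2°C (A/T) or 4°C (G/C), so Tm is non-decreasing in n; n = 20 is the first length to reach 58°C.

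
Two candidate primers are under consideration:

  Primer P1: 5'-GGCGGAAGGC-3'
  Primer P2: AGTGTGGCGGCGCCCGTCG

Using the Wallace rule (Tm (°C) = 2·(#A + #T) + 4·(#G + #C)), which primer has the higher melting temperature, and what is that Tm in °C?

Primer P1: A+T=2, G+C=8 → Tm = 2(2)+4(8) = 36°C
Primer P2: A+T=4, G+C=15 → Tm = 2(4)+4(15) = 68°C
36°C vs 68°C → primer P2 is higher.

Primer P2, 68°C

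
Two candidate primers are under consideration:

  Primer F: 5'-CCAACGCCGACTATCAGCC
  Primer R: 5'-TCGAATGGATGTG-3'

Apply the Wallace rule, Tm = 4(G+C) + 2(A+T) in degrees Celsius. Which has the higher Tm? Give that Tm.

Primer F: A+T=7, G+C=12 → Tm = 2(7)+4(12) = 62°C
Primer R: A+T=7, G+C=6 → Tm = 2(7)+4(6) = 38°C
62°C vs 38°C → primer F is higher.

Primer F, 62°C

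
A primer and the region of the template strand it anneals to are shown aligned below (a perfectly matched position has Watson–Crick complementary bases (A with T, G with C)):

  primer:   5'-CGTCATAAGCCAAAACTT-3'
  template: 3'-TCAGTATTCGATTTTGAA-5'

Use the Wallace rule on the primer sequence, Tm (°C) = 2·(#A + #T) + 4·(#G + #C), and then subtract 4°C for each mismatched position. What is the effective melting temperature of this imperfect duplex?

42°C

Primer base counts: A=7, T=4, G=2, C=5 → A+T=11, G+C=7
Perfect-match Tm = 2(11) + 4(7) = 22 + 28 = 50°C
Mismatches (positions where the bases are not complementary): 2 (at positions 1, 11)
Effective Tm = 50 − 2×4 = 50 − 8 = 42°C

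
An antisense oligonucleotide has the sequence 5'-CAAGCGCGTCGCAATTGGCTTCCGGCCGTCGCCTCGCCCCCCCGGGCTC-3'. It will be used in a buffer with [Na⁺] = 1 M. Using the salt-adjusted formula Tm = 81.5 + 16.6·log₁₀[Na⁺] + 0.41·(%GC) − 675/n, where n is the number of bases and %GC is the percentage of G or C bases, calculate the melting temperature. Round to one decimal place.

98.7°C

Length n = 49. Base counts: C=23, T=8, G=14, A=4
G+C = 37, so %GC = 37/49 × 100 = 75.51%
Salt term: 16.6 × (0) = 0
GC term: 0.41 × 75.51 = 30.959; length term: −675/49 = −13.776
Tm = 81.5 + (0) + 30.959 − 13.776 = 98.683 → 98.7°C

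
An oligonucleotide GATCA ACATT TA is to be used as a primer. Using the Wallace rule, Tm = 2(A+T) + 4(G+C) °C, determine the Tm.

30°C

Scanning the sequence gives G=1, A=5, T=4, C=2.
AT pairs contribute 9, GC pairs contribute 3.
Tm = 4·3 + 2·9 = 12 + 18 = 30°C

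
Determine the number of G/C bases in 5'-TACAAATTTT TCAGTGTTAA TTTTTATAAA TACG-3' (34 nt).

6

C=3, A=12, G=3, T=16
Total G or C: 3 + 3 = 6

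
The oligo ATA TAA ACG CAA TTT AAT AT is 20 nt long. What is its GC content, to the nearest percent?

15%

C=2, A=10, G=1, T=7
G+C = 1 + 2 = 3 out of 20 bases
%GC = 3/20 × 100 = 15% ≈ 15%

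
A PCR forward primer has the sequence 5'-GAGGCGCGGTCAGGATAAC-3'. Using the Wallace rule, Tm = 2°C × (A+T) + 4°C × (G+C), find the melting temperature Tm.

62°C

C=4, A=5, T=2, G=8
A+T = 7, G+C = 12
Tm = 2(7) + 4(12) = 14 + 48 = 62°C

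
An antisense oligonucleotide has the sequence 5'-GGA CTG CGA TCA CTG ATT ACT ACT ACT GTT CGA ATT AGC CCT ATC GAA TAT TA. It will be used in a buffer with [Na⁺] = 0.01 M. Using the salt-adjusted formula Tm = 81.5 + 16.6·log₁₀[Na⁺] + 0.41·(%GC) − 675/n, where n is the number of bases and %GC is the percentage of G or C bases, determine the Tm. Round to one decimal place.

51.8°C

Length n = 53. Scanning the sequence gives T=17, A=15, G=9, C=12.
G+C = 21, so %GC = 21/53 × 100 = 39.623%
Salt term: 16.6 × (-2) = -33.2
GC term: 0.41 × 39.623 = 16.245; length term: −675/53 = −12.736
Tm = 81.5 + (-33.2) + 16.245 − 12.736 = 51.809 → 51.8°C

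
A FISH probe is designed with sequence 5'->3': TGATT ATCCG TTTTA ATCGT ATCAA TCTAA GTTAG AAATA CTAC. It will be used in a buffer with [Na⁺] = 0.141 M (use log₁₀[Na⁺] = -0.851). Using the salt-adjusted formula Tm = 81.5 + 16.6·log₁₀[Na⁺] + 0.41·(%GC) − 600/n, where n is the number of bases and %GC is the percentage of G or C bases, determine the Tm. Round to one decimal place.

Length n = 44. Counting bases: T=17, G=5, C=7, A=15
G+C = 12, so %GC = 12/44 × 100 = 27.273%
Salt term: 16.6 × (-0.851) = -14.127
GC term: 0.41 × 27.273 = 11.182; length term: −600/44 = −13.636
Tm = 81.5 + (-14.127) + 11.182 − 13.636 = 64.919 → 64.9°C

64.9°C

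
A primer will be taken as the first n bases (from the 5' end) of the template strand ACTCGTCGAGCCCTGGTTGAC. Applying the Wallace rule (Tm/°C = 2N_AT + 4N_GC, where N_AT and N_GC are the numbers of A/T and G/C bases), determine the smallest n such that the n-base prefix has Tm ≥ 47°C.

First 14 bases: ACTCGTCGAGCCCT → Tm = 46°C (< 47°C)
First 15 bases: ACTCGTCGAGCCCTG → Tm = 50°C (≥ 47°C)
Since every base adds ≥2°C, Tm only increases with n, so the threshold is first crossed at n = 15.

n = 15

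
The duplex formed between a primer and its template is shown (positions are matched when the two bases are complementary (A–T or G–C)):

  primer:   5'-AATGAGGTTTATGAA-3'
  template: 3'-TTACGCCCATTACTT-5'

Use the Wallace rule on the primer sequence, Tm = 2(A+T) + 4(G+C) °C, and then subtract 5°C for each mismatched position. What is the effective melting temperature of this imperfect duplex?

23°C

Primer base counts: A=6, T=5, G=4, C=0 → A+T=11, G+C=4
Perfect-match Tm = 2(11) + 4(4) = 22 + 16 = 38°C
Mismatches (positions where the bases are not complementary): 3 (at positions 5, 8, 10)
Effective Tm = 38 − 3×5 = 38 − 15 = 23°C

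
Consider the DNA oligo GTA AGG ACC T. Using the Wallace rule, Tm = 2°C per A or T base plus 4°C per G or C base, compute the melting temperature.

Counting bases: A=3, C=2, G=3, T=2
A+T = 5, G+C = 5
Tm = 2×5 + 4×5 = 30°C

30°C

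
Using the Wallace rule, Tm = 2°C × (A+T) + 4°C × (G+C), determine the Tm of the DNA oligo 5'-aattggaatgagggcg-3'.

Scanning the sequence gives G=7, T=3, A=5, C=1.
So N_AT = 8 and N_GC = 8.
Tm = 2×8 + 4×8 = 48°C

48°C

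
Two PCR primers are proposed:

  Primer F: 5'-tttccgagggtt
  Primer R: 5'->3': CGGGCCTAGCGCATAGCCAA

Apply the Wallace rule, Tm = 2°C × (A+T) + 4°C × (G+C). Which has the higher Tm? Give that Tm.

Primer F: A+T=6, G+C=6 → Tm = 2(6)+4(6) = 36°C
Primer R: A+T=7, G+C=13 → Tm = 2(7)+4(13) = 66°C
36°C vs 66°C → primer R is higher.

Primer R, 66°C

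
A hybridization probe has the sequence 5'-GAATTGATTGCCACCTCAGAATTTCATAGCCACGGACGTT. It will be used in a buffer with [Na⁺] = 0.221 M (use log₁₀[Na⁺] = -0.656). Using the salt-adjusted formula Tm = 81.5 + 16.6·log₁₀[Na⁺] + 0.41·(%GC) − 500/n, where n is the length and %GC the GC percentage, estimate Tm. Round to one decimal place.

76.6°C

Length n = 40. Base counts: T=11, G=8, A=11, C=10
G+C = 18, so %GC = 18/40 × 100 = 45%
Salt term: 16.6 × (-0.656) = -10.89
GC term: 0.41 × 45 = 18.45; length term: −500/40 = −12.5
Tm = 81.5 + (-10.89) + 18.45 − 12.5 = 76.56 → 76.6°C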